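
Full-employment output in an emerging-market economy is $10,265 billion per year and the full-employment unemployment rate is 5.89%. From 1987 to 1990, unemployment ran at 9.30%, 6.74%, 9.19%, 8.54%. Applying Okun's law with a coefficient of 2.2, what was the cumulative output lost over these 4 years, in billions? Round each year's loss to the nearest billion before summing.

Year 1987: gap = -2.2 × (9.3 - 5.89) = -7.502%, loss ≈ 10265 × 7.502/100 ≈ 770.
Year 1988: gap = -2.2 × (6.74 - 5.89) = -1.87%, loss ≈ 10265 × 1.87/100 ≈ 192.
Year 1989: gap = -2.2 × (9.19 - 5.89) = -7.26%, loss ≈ 10265 × 7.26/100 ≈ 745.
Year 1990: gap = -2.2 × (8.54 - 5.89) = -5.83%, loss ≈ 10265 × 5.83/100 ≈ 598.
Total lost output = 770 + 192 + 745 + 598 = 2305 billion.

$2,305 billion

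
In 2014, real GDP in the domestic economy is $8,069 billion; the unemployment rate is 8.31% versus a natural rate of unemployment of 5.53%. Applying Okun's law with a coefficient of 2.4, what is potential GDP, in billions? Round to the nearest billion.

$8,646 billion

Unemployment gap = 8.31 - 5.53 = 2.78 points, so output gap = -2.4 × 2.78 = -6.672%.
Since Y = Y* × (1 + gap/100), Y* = 8069/0.93328 ≈ 8646 billion.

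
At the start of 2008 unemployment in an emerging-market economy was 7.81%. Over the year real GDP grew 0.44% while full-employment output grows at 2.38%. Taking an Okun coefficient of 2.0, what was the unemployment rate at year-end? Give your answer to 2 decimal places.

8.78%

Growth-rate Okun's law: g_Y = g_Y* - β × Δu, so Δu = (g_Y* - g_Y)/β.
Δu = (2.38 - 0.44)/2.0 = 1.94/2.0 = 0.97 percentage points.
Year-end unemployment = 7.81 + 0.97 = 8.78%.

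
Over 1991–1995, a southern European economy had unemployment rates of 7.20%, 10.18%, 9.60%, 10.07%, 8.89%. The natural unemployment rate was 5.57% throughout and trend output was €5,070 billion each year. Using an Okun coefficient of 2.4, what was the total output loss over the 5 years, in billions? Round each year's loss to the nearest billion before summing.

€2,201 billion

Year 1991: gap = -2.4 × (7.2 - 5.57) = -3.912%, loss ≈ 5070 × 3.912/100 ≈ 198.
Year 1992: gap = -2.4 × (10.18 - 5.57) = -11.064%, loss ≈ 5070 × 11.064/100 ≈ 561.
Year 1993: gap = -2.4 × (9.6 - 5.57) = -9.672%, loss ≈ 5070 × 9.672/100 ≈ 490.
Year 1994: gap = -2.4 × (10.07 - 5.57) = -10.8%, loss ≈ 5070 × 10.8/100 ≈ 548.
Year 1995: gap = -2.4 × (8.89 - 5.57) = -7.968%, loss ≈ 5070 × 7.968/100 ≈ 404.
Total lost output = 198 + 561 + 490 + 548 + 404 = 2201 billion.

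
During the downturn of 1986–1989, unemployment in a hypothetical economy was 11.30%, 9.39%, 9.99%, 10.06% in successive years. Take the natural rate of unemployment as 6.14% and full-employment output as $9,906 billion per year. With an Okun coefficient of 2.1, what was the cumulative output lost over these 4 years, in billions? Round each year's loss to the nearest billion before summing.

$3,365 billion

Year 1986: gap = -2.1 × (11.3 - 6.14) = -10.836%, loss ≈ 9906 × 10.836/100 ≈ 1073.
Year 1987: gap = -2.1 × (9.39 - 6.14) = -6.825%, loss ≈ 9906 × 6.825/100 ≈ 676.
Year 1988: gap = -2.1 × (9.99 - 6.14) = -8.085%, loss ≈ 9906 × 8.085/100 ≈ 801.
Year 1989: gap = -2.1 × (10.06 - 6.14) = -8.232%, loss ≈ 9906 × 8.232/100 ≈ 815.
Total lost output = 1073 + 676 + 801 + 815 = 3365 billion.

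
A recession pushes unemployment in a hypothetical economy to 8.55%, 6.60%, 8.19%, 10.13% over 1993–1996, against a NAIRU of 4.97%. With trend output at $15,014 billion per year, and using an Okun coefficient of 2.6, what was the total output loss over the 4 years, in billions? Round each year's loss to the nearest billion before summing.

Year 1993: gap = -2.6 × (8.55 - 4.97) = -9.308%, loss ≈ 15014 × 9.308/100 ≈ 1398.
Year 1994: gap = -2.6 × (6.6 - 4.97) = -4.238%, loss ≈ 15014 × 4.238/100 ≈ 636.
Year 1995: gap = -2.6 × (8.19 - 4.97) = -8.372%, loss ≈ 15014 × 8.372/100 ≈ 1257.
Year 1996: gap = -2.6 × (10.13 - 4.97) = -13.416%, loss ≈ 15014 × 13.416/100 ≈ 2014.
Total lost output = 1398 + 636 + 1257 + 2014 = 5305 billion.

$5,305 billion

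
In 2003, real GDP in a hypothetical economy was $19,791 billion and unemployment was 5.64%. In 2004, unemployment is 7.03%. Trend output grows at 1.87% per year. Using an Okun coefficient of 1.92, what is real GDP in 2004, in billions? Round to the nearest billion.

Δu = 7.03 - 5.64 = 1.39 points.
Okun's law (growth form): g_Y = g_Y* - β × Δu = 1.87 - 1.92 × (1.39) = 1.87 - 2.6688 = -0.7988%.
Real GDP in the next year = 19791 × (1 - 0.7988/100) = 19791 × 0.992012 ≈ 19633 billion.

$19,633 billion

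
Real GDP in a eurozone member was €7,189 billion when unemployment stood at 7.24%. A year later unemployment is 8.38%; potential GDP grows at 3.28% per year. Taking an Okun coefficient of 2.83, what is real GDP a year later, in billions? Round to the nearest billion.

€7,193 billion

Δu = 8.38 - 7.24 = 1.14 points.
Okun's law (growth form): g_Y = g_Y* - β × Δu = 3.28 - 2.83 × (1.14) = 3.28 - 3.2262 = 0.0538%.
Real GDP in the next year = 7189 × (1 + 0.0538/100) = 7189 × 1.000538 ≈ 7193 billion.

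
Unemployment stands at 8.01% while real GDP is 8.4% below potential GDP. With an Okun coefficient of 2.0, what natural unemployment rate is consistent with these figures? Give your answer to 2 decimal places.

3.81%

From Okun's law, u - u* = -(output gap)/β = -(-8.4)/2.0 = 4.2 points.
So u* = 8.01 - 4.2 = 3.81%.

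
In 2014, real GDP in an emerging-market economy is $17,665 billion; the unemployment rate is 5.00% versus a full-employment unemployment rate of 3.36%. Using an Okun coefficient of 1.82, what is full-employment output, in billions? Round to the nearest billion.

$18,208 billion

Unemployment gap = 5 - 3.36 = 1.64 points, so output gap = -1.82 × 1.64 = -2.9848%.
Since Y = Y* × (1 + gap/100), Y* = 17665/0.970152 ≈ 18208 billion.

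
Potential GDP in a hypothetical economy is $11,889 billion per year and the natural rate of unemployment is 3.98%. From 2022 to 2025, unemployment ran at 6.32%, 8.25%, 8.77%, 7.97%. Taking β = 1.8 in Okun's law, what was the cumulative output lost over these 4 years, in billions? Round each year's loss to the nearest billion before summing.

Year 2022: gap = -1.8 × (6.32 - 3.98) = -4.212%, loss ≈ 11889 × 4.212/100 ≈ 501.
Year 2023: gap = -1.8 × (8.25 - 3.98) = -7.686%, loss ≈ 11889 × 7.686/100 ≈ 914.
Year 2024: gap = -1.8 × (8.77 - 3.98) = -8.622%, loss ≈ 11889 × 8.622/100 ≈ 1025.
Year 2025: gap = -1.8 × (7.97 - 3.98) = -7.182%, loss ≈ 11889 × 7.182/100 ≈ 854.
Total lost output = 501 + 914 + 1025 + 854 = 3294 billion.

$3,294 billion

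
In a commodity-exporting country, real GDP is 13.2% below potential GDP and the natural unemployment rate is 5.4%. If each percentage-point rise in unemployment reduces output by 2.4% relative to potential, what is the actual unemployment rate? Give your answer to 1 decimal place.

From Okun's law, u - u* = -(output gap)/β = -(-13.2)/2.4 = 5.5 points.
So u = 5.4 + 5.5 = 10.9%.

10.9%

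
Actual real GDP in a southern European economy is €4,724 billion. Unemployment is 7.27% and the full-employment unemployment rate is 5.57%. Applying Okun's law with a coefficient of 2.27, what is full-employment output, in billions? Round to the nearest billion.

Unemployment gap = 7.27 - 5.57 = 1.7 points, so output gap = -2.27 × 1.7 = -3.859%.
Since Y = Y* × (1 + gap/100), Y* = 4724/0.96141 ≈ 4914 billion.

€4,914 billion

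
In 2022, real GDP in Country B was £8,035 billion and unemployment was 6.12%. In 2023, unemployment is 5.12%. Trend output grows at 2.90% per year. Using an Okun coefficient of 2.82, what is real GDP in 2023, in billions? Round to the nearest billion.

£8,495 billion

Δu = 5.12 - 6.12 = -1 point.
Okun's law (growth form): g_Y = g_Y* - β × Δu = 2.90 - 2.82 × (-1.00) = 2.9 + 2.82 = 5.72%.
Real GDP in the next year = 8035 × (1 + 5.72/100) = 8035 × 1.0572 ≈ 8495 billion.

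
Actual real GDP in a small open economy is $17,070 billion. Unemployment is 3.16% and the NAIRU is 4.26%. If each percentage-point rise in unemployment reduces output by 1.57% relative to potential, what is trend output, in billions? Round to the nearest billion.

$16,780 billion

Unemployment gap = 3.16 - 4.26 = -1.1 points, so output gap = -1.57 × (-1.1) = 1.727%.
Since Y = Y* × (1 + gap/100), Y* = 17070/1.01727 ≈ 16780 billion.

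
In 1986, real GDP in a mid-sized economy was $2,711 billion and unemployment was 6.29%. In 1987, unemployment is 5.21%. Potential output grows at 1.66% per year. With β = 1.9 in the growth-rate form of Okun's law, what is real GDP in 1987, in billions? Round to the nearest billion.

$2,812 billion

Δu = 5.21 - 6.29 = -1.08 points.
Okun's law (growth form): g_Y = g_Y* - β × Δu = 1.66 - 1.9 × (-1.08) = 1.66 + 2.052 = 3.712%.
Real GDP in the next year = 2711 × (1 + 3.712/100) = 2711 × 1.03712 ≈ 2812 billion.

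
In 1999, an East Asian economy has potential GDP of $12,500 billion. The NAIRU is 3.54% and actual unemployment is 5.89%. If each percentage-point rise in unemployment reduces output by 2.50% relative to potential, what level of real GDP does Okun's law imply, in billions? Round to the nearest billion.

$11,766 billion

Unemployment gap = 5.89 - 3.54 = 2.35 points, so the output gap is -2.5 × 2.35 = -5.875%.
Actual GDP = 12500 × (1 - 5.875/100) = 12500 × 0.94125 ≈ 11766 billion.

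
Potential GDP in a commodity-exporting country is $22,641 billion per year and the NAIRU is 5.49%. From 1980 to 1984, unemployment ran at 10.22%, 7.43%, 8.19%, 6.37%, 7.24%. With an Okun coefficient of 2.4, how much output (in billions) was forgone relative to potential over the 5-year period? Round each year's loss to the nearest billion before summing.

$6,520 billion

Year 1980: gap = -2.4 × (10.22 - 5.49) = -11.352%, loss ≈ 22641 × 11.352/100 ≈ 2570.
Year 1981: gap = -2.4 × (7.43 - 5.49) = -4.656%, loss ≈ 22641 × 4.656/100 ≈ 1054.
Year 1982: gap = -2.4 × (8.19 - 5.49) = -6.48%, loss ≈ 22641 × 6.48/100 ≈ 1467.
Year 1983: gap = -2.4 × (6.37 - 5.49) = -2.112%, loss ≈ 22641 × 2.112/100 ≈ 478.
Year 1984: gap = -2.4 × (7.24 - 5.49) = -4.2%, loss ≈ 22641 × 4.2/100 ≈ 951.
Total lost output = 2570 + 1054 + 1467 + 478 + 951 = 6520 billion.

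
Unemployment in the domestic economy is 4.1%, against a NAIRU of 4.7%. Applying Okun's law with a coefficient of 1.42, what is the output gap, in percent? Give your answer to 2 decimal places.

The unemployment gap is 4.1 - 4.7 = -0.6 percentage points.
Okun's law gives an output gap of -1.42 × (-0.6) = 0.852%, i.e. 0.85% above potential.

0.85%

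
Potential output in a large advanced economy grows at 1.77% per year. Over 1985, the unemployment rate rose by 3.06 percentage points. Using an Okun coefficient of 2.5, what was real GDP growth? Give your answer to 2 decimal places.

Growth-rate Okun's law: g_Y = g_Y* - β × Δu.
g_Y = 1.77 - 2.5 × (3.06) = 1.77 - 7.65 = -5.88%, i.e. -5.88% to 2 d.p.

-5.88%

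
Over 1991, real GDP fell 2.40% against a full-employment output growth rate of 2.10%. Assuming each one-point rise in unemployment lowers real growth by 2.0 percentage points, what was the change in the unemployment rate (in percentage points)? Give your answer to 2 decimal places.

2.25 percentage points

Growth-rate Okun's law: g_Y = g_Y* - β × Δu, so Δu = (g_Y* - g_Y)/β.
Δu = (2.1 + 2.4)/2.0 = 4.5/2.0 = 2.25 percentage points.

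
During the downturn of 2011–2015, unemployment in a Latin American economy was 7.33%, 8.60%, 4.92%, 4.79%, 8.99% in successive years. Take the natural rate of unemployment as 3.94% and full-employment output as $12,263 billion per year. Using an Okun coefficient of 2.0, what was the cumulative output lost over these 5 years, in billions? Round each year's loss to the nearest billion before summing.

Year 2011: gap = -2.0 × (7.33 - 3.94) = -6.78%, loss ≈ 12263 × 6.78/100 ≈ 831.
Year 2012: gap = -2.0 × (8.6 - 3.94) = -9.32%, loss ≈ 12263 × 9.32/100 ≈ 1143.
Year 2013: gap = -2.0 × (4.92 - 3.94) = -1.96%, loss ≈ 12263 × 1.96/100 ≈ 240.
Year 2014: gap = -2.0 × (4.79 - 3.94) = -1.7%, loss ≈ 12263 × 1.7/100 ≈ 208.
Year 2015: gap = -2.0 × (8.99 - 3.94) = -10.1%, loss ≈ 12263 × 10.1/100 ≈ 1239.
Total lost output = 831 + 1143 + 240 + 208 + 1239 = 3661 billion.

$3,661 billion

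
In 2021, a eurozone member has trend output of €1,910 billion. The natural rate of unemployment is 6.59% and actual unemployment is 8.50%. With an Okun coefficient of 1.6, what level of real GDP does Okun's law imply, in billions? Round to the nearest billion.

€1,852 billion

Unemployment gap = 8.5 - 6.59 = 1.91 points, so the output gap is -1.6 × 1.91 = -3.056%.
Actual GDP = 1910 × (1 - 3.056/100) = 1910 × 0.96944 ≈ 1852 billion.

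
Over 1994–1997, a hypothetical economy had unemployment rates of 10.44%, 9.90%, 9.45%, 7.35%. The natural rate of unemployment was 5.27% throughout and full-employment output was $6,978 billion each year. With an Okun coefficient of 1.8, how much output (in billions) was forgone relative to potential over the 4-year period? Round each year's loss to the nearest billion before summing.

Year 1994: gap = -1.8 × (10.44 - 5.27) = -9.306%, loss ≈ 6978 × 9.306/100 ≈ 649.
Year 1995: gap = -1.8 × (9.9 - 5.27) = -8.334%, loss ≈ 6978 × 8.334/100 ≈ 582.
Year 1996: gap = -1.8 × (9.45 - 5.27) = -7.524%, loss ≈ 6978 × 7.524/100 ≈ 525.
Year 1997: gap = -1.8 × (7.35 - 5.27) = -3.744%, loss ≈ 6978 × 3.744/100 ≈ 261.
Total lost output = 649 + 582 + 525 + 261 = 2017 billion.

$2,017 billion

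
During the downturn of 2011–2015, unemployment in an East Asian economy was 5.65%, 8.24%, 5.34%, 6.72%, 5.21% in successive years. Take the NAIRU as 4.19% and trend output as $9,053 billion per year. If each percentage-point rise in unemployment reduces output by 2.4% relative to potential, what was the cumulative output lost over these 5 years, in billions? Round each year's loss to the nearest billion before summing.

Year 2011: gap = -2.4 × (5.65 - 4.19) = -3.504%, loss ≈ 9053 × 3.504/100 ≈ 317.
Year 2012: gap = -2.4 × (8.24 - 4.19) = -9.72%, loss ≈ 9053 × 9.72/100 ≈ 880.
Year 2013: gap = -2.4 × (5.34 - 4.19) = -2.76%, loss ≈ 9053 × 2.76/100 ≈ 250.
Year 2014: gap = -2.4 × (6.72 - 4.19) = -6.072%, loss ≈ 9053 × 6.072/100 ≈ 550.
Year 2015: gap = -2.4 × (5.21 - 4.19) = -2.448%, loss ≈ 9053 × 2.448/100 ≈ 222.
Total lost output = 317 + 880 + 250 + 550 + 222 = 2219 billion.

$2,219 billion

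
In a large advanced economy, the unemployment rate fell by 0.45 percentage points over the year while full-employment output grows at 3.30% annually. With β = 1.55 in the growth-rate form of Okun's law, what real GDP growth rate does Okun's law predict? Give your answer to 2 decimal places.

4.00%

Growth-rate Okun's law: g_Y = g_Y* - β × Δu.
g_Y = 3.30 - 1.55 × (-0.45) = 3.3 + 0.6975 = 3.9975%, i.e. 4.00% to 2 d.p.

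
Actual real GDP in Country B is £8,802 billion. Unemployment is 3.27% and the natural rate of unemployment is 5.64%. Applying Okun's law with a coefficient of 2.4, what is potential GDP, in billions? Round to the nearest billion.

£8,328 billion

Unemployment gap = 3.27 - 5.64 = -2.37 points, so output gap = -2.4 × (-2.37) = 5.688%.
Since Y = Y* × (1 + gap/100), Y* = 8802/1.05688 ≈ 8328 billion.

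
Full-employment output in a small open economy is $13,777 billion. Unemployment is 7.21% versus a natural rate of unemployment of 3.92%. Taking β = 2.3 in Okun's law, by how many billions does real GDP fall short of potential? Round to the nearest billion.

Output gap = -2.3 × (7.21 - 3.92) = -2.3 × 3.29 = -7.567%.
Actual GDP ≈ 13777 × 0.92433 ≈ 12734 billion, so the shortfall is 13777 - 12734 = 1043 billion.

$1,043 billion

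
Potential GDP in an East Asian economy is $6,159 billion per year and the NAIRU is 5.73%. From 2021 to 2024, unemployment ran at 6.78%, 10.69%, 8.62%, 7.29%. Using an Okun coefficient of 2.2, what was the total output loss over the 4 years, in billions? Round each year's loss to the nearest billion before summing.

Year 2021: gap = -2.2 × (6.78 - 5.73) = -2.31%, loss ≈ 6159 × 2.31/100 ≈ 142.
Year 2022: gap = -2.2 × (10.69 - 5.73) = -10.912%, loss ≈ 6159 × 10.912/100 ≈ 672.
Year 2023: gap = -2.2 × (8.62 - 5.73) = -6.358%, loss ≈ 6159 × 6.358/100 ≈ 392.
Year 2024: gap = -2.2 × (7.29 - 5.73) = -3.432%, loss ≈ 6159 × 3.432/100 ≈ 211.
Total lost output = 142 + 672 + 392 + 211 = 1417 billion.

$1,417 billion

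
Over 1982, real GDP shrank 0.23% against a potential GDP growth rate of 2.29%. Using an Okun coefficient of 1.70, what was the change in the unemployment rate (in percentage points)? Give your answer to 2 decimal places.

1.48 percentage points

Growth-rate Okun's law: g_Y = g_Y* - β × Δu, so Δu = (g_Y* - g_Y)/β.
Δu = (2.29 + 0.23)/1.70 = 2.52/1.70 = 1.48 percentage points.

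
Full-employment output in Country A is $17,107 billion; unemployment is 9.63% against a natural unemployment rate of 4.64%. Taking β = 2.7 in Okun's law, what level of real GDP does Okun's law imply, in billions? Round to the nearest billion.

$14,802 billion

Unemployment gap = 9.63 - 4.64 = 4.99 points, so the output gap is -2.7 × 4.99 = -13.473%.
Actual GDP = 17107 × (1 - 13.473/100) = 17107 × 0.86527 ≈ 14802 billion.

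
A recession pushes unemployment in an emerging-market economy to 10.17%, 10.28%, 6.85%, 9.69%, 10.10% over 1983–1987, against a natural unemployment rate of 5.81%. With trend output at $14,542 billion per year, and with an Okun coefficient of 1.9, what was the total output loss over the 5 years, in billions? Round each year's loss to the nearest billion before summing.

Year 1983: gap = -1.9 × (10.17 - 5.81) = -8.284%, loss ≈ 14542 × 8.284/100 ≈ 1205.
Year 1984: gap = -1.9 × (10.28 - 5.81) = -8.493%, loss ≈ 14542 × 8.493/100 ≈ 1235.
Year 1985: gap = -1.9 × (6.85 - 5.81) = -1.976%, loss ≈ 14542 × 1.976/100 ≈ 287.
Year 1986: gap = -1.9 × (9.69 - 5.81) = -7.372%, loss ≈ 14542 × 7.372/100 ≈ 1072.
Year 1987: gap = -1.9 × (10.1 - 5.81) = -8.151%, loss ≈ 14542 × 8.151/100 ≈ 1185.
Total lost output = 1205 + 1235 + 287 + 1072 + 1185 = 4984 billion.

$4,984 billion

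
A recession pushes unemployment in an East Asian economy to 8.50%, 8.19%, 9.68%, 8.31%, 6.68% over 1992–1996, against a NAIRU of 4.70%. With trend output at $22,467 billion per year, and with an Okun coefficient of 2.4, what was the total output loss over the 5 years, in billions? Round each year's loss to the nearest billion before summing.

Year 1992: gap = -2.4 × (8.5 - 4.7) = -9.12%, loss ≈ 22467 × 9.12/100 ≈ 2049.
Year 1993: gap = -2.4 × (8.19 - 4.7) = -8.376%, loss ≈ 22467 × 8.376/100 ≈ 1882.
Year 1994: gap = -2.4 × (9.68 - 4.7) = -11.952%, loss ≈ 22467 × 11.952/100 ≈ 2685.
Year 1995: gap = -2.4 × (8.31 - 4.7) = -8.664%, loss ≈ 22467 × 8.664/100 ≈ 1947.
Year 1996: gap = -2.4 × (6.68 - 4.7) = -4.752%, loss ≈ 22467 × 4.752/100 ≈ 1068.
Total lost output = 2049 + 1882 + 2685 + 1947 + 1068 = 9631 billion.

$9,631 billion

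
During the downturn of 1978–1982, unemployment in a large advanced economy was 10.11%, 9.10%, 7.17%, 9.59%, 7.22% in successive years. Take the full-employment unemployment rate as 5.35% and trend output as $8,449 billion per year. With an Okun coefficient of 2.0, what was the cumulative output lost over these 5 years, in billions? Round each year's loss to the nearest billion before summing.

$2,778 billion

Year 1978: gap = -2.0 × (10.11 - 5.35) = -9.52%, loss ≈ 8449 × 9.52/100 ≈ 804.
Year 1979: gap = -2.0 × (9.1 - 5.35) = -7.5%, loss ≈ 8449 × 7.5/100 ≈ 634.
Year 1980: gap = -2.0 × (7.17 - 5.35) = -3.64%, loss ≈ 8449 × 3.64/100 ≈ 308.
Year 1981: gap = -2.0 × (9.59 - 5.35) = -8.48%, loss ≈ 8449 × 8.48/100 ≈ 716.
Year 1982: gap = -2.0 × (7.22 - 5.35) = -3.74%, loss ≈ 8449 × 3.74/100 ≈ 316.
Total lost output = 804 + 634 + 308 + 716 + 316 = 2778 billion.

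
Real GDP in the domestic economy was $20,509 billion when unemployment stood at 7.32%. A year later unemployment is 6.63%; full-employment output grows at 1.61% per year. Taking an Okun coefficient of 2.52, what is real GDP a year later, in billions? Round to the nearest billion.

Δu = 6.63 - 7.32 = -0.69 points.
Okun's law (growth form): g_Y = g_Y* - β × Δu = 1.61 - 2.52 × (-0.69) = 1.61 + 1.7388 = 3.3488%.
Real GDP in the next year = 20509 × (1 + 3.3488/100) = 20509 × 1.033488 ≈ 21196 billion.

$21,196 billion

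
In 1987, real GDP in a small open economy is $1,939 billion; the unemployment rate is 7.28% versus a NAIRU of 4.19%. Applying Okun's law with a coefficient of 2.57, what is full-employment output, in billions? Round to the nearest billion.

$2,106 billion

Unemployment gap = 7.28 - 4.19 = 3.09 points, so output gap = -2.57 × 3.09 = -7.9413%.
Since Y = Y* × (1 + gap/100), Y* = 1939/0.920587 ≈ 2106 billion.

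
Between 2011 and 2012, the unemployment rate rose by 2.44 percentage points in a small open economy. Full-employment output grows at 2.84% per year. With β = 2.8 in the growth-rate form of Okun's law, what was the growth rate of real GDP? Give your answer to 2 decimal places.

Growth-rate Okun's law: g_Y = g_Y* - β × Δu.
g_Y = 2.84 - 2.8 × (2.44) = 2.84 - 6.832 = -3.992%, i.e. -3.99% to 2 d.p.

-3.99%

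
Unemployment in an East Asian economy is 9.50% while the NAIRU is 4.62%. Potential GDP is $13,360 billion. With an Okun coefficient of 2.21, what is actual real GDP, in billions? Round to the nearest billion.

Unemployment gap = 9.5 - 4.62 = 4.88 points, so the output gap is -2.21 × 4.88 = -10.7848%.
Actual GDP = 13360 × (1 - 10.7848/100) = 13360 × 0.892152 ≈ 11919 billion.

$11,919 billion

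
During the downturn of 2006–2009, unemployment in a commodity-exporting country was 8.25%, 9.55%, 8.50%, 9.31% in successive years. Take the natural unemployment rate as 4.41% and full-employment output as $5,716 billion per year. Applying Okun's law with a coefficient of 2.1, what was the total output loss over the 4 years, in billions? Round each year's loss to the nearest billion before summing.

Year 2006: gap = -2.1 × (8.25 - 4.41) = -8.064%, loss ≈ 5716 × 8.064/100 ≈ 461.
Year 2007: gap = -2.1 × (9.55 - 4.41) = -10.794%, loss ≈ 5716 × 10.794/100 ≈ 617.
Year 2008: gap = -2.1 × (8.5 - 4.41) = -8.589%, loss ≈ 5716 × 8.589/100 ≈ 491.
Year 2009: gap = -2.1 × (9.31 - 4.41) = -10.29%, loss ≈ 5716 × 10.29/100 ≈ 588.
Total lost output = 461 + 617 + 491 + 588 = 2157 billion.

$2,157 billion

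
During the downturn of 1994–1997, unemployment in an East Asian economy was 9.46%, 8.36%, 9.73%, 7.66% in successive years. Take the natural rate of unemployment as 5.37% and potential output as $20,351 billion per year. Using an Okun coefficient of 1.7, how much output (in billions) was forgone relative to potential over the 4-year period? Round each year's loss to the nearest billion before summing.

Year 1994: gap = -1.7 × (9.46 - 5.37) = -6.953%, loss ≈ 20351 × 6.953/100 ≈ 1415.
Year 1995: gap = -1.7 × (8.36 - 5.37) = -5.083%, loss ≈ 20351 × 5.083/100 ≈ 1034.
Year 1996: gap = -1.7 × (9.73 - 5.37) = -7.412%, loss ≈ 20351 × 7.412/100 ≈ 1508.
Year 1997: gap = -1.7 × (7.66 - 5.37) = -3.893%, loss ≈ 20351 × 3.893/100 ≈ 792.
Total lost output = 1415 + 1034 + 1508 + 792 = 4749 billion.

$4,749 billion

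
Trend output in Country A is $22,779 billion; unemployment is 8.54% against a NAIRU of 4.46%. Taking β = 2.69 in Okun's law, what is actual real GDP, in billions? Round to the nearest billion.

Unemployment gap = 8.54 - 4.46 = 4.08 points, so the output gap is -2.69 × 4.08 = -10.9752%.
Actual GDP = 22779 × (1 - 10.9752/100) = 22779 × 0.890248 ≈ 20279 billion.

$20,279 billion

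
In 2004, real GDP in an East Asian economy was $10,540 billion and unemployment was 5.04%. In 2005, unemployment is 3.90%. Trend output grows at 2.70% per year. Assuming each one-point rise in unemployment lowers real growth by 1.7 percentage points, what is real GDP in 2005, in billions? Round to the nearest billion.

Δu = 3.9 - 5.04 = -1.14 points.
Okun's law (growth form): g_Y = g_Y* - β × Δu = 2.70 - 1.7 × (-1.14) = 2.7 + 1.938 = 4.638%.
Real GDP in the next year = 10540 × (1 + 4.638/100) = 10540 × 1.04638 ≈ 11029 billion.

$11,029 billion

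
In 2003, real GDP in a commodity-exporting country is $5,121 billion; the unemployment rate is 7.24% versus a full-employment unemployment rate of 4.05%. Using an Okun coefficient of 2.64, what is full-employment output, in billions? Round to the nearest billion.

Unemployment gap = 7.24 - 4.05 = 3.19 points, so output gap = -2.64 × 3.19 = -8.4216%.
Since Y = Y* × (1 + gap/100), Y* = 5121/0.915784 ≈ 5592 billion.

$5,592 billion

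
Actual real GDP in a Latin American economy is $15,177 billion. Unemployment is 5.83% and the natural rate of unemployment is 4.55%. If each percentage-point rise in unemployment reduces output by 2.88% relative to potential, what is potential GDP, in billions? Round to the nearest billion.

$15,758 billion

Unemployment gap = 5.83 - 4.55 = 1.28 points, so output gap = -2.88 × 1.28 = -3.6864%.
Since Y = Y* × (1 + gap/100), Y* = 15177/0.963136 ≈ 15758 billion.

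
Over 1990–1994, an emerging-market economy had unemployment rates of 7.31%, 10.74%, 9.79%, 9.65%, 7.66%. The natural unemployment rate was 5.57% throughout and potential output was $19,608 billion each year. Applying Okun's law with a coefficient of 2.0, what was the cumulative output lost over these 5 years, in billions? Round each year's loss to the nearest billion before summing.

$6,784 billion

Year 1990: gap = -2.0 × (7.31 - 5.57) = -3.48%, loss ≈ 19608 × 3.48/100 ≈ 682.
Year 1991: gap = -2.0 × (10.74 - 5.57) = -10.34%, loss ≈ 19608 × 10.34/100 ≈ 2027.
Year 1992: gap = -2.0 × (9.79 - 5.57) = -8.44%, loss ≈ 19608 × 8.44/100 ≈ 1655.
Year 1993: gap = -2.0 × (9.65 - 5.57) = -8.16%, loss ≈ 19608 × 8.16/100 ≈ 1600.
Year 1994: gap = -2.0 × (7.66 - 5.57) = -4.18%, loss ≈ 19608 × 4.18/100 ≈ 820.
Total lost output = 682 + 2027 + 1655 + 1600 + 820 = 6784 billion.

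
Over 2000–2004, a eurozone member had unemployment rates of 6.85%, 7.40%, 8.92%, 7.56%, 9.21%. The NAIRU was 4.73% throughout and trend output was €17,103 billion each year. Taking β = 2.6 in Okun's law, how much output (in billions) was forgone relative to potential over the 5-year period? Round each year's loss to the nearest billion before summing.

Year 2000: gap = -2.6 × (6.85 - 4.73) = -5.512%, loss ≈ 17103 × 5.512/100 ≈ 943.
Year 2001: gap = -2.6 × (7.4 - 4.73) = -6.942%, loss ≈ 17103 × 6.942/100 ≈ 1187.
Year 2002: gap = -2.6 × (8.92 - 4.73) = -10.894%, loss ≈ 17103 × 10.894/100 ≈ 1863.
Year 2003: gap = -2.6 × (7.56 - 4.73) = -7.358%, loss ≈ 17103 × 7.358/100 ≈ 1258.
Year 2004: gap = -2.6 × (9.21 - 4.73) = -11.648%, loss ≈ 17103 × 11.648/100 ≈ 1992.
Total lost output = 943 + 1187 + 1863 + 1258 + 1992 = 7243 billion.

€7,243 billion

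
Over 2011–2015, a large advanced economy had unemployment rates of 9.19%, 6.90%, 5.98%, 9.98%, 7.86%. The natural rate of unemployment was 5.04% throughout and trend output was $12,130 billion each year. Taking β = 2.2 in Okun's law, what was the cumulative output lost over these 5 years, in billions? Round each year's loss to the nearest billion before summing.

Year 2011: gap = -2.2 × (9.19 - 5.04) = -9.13%, loss ≈ 12130 × 9.13/100 ≈ 1107.
Year 2012: gap = -2.2 × (6.9 - 5.04) = -4.092%, loss ≈ 12130 × 4.092/100 ≈ 496.
Year 2013: gap = -2.2 × (5.98 - 5.04) = -2.068%, loss ≈ 12130 × 2.068/100 ≈ 251.
Year 2014: gap = -2.2 × (9.98 - 5.04) = -10.868%, loss ≈ 12130 × 10.868/100 ≈ 1318.
Year 2015: gap = -2.2 × (7.86 - 5.04) = -6.204%, loss ≈ 12130 × 6.204/100 ≈ 753.
Total lost output = 1107 + 496 + 251 + 1318 + 753 = 3925 billion.

$3,925 billion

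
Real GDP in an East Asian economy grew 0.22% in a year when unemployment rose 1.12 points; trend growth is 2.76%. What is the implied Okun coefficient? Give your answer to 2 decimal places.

β ≈ 2.27

Growth form: g_Y = g_Y* - β × Δu, so β = (g_Y* - g_Y)/Δu.
β = (2.76 - 0.22)/1.12 = 2.54/1.12 = 2.27.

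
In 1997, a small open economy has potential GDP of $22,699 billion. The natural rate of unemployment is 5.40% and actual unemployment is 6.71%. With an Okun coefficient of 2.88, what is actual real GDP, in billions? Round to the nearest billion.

$21,843 billion

Unemployment gap = 6.71 - 5.4 = 1.31 points, so the output gap is -2.88 × 1.31 = -3.7728%.
Actual GDP = 22699 × (1 - 3.7728/100) = 22699 × 0.962272 ≈ 21843 billion.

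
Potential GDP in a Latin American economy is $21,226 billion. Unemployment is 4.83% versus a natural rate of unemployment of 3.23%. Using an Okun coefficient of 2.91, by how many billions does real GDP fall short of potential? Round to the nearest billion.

Output gap = -2.91 × (4.83 - 3.23) = -2.91 × 1.6 = -4.656%.
Actual GDP ≈ 21226 × 0.95344 ≈ 20238 billion, so the shortfall is 21226 - 20238 = 988 billion.

$988 billion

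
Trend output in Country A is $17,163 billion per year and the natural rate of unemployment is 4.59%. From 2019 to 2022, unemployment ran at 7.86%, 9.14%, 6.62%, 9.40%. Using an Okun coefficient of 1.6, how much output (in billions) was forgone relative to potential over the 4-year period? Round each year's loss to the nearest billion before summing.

$4,025 billion

Year 2019: gap = -1.6 × (7.86 - 4.59) = -5.232%, loss ≈ 17163 × 5.232/100 ≈ 898.
Year 2020: gap = -1.6 × (9.14 - 4.59) = -7.28%, loss ≈ 17163 × 7.28/100 ≈ 1249.
Year 2021: gap = -1.6 × (6.62 - 4.59) = -3.248%, loss ≈ 17163 × 3.248/100 ≈ 557.
Year 2022: gap = -1.6 × (9.4 - 4.59) = -7.696%, loss ≈ 17163 × 7.696/100 ≈ 1321.
Total lost output = 898 + 1249 + 557 + 1321 = 4025 billion.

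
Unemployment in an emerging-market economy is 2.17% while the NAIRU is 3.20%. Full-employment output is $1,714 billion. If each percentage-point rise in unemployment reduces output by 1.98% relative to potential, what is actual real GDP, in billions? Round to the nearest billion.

$1,749 billion

Unemployment gap = 2.17 - 3.2 = -1.03 points, so the output gap is -1.98 × (-1.03) = 2.0394%.
Actual GDP = 1714 × (1 + 2.0394/100) = 1714 × 1.020394 ≈ 1749 billion.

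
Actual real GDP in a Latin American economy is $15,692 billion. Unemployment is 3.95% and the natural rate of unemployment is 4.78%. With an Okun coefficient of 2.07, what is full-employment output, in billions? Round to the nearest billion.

Unemployment gap = 3.95 - 4.78 = -0.83 points, so output gap = -2.07 × (-0.83) = 1.7181%.
Since Y = Y* × (1 + gap/100), Y* = 15692/1.017181 ≈ 15427 billion.

$15,427 billion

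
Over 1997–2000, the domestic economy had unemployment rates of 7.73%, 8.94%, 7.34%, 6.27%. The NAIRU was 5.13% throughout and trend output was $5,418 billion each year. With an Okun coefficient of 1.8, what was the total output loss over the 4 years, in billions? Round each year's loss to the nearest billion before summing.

$953 billion

Year 1997: gap = -1.8 × (7.73 - 5.13) = -4.68%, loss ≈ 5418 × 4.68/100 ≈ 254.
Year 1998: gap = -1.8 × (8.94 - 5.13) = -6.858%, loss ≈ 5418 × 6.858/100 ≈ 372.
Year 1999: gap = -1.8 × (7.34 - 5.13) = -3.978%, loss ≈ 5418 × 3.978/100 ≈ 216.
Year 2000: gap = -1.8 × (6.27 - 5.13) = -2.052%, loss ≈ 5418 × 2.052/100 ≈ 111.
Total lost output = 254 + 372 + 216 + 111 = 953 billion.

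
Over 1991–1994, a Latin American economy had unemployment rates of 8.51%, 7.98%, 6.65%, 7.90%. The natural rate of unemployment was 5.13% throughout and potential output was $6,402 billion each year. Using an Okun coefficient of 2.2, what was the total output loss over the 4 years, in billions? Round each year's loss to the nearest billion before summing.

Year 1991: gap = -2.2 × (8.51 - 5.13) = -7.436%, loss ≈ 6402 × 7.436/100 ≈ 476.
Year 1992: gap = -2.2 × (7.98 - 5.13) = -6.27%, loss ≈ 6402 × 6.27/100 ≈ 401.
Year 1993: gap = -2.2 × (6.65 - 5.13) = -3.344%, loss ≈ 6402 × 3.344/100 ≈ 214.
Year 1994: gap = -2.2 × (7.9 - 5.13) = -6.094%, loss ≈ 6402 × 6.094/100 ≈ 390.
Total lost output = 476 + 401 + 214 + 390 = 1481 billion.

$1,481 billion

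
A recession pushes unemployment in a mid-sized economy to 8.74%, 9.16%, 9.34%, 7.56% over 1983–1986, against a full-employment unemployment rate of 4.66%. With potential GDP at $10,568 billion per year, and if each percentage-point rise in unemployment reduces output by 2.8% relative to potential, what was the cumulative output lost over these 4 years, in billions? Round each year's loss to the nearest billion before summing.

$4,782 billion

Year 1983: gap = -2.8 × (8.74 - 4.66) = -11.424%, loss ≈ 10568 × 11.424/100 ≈ 1207.
Year 1984: gap = -2.8 × (9.16 - 4.66) = -12.6%, loss ≈ 10568 × 12.6/100 ≈ 1332.
Year 1985: gap = -2.8 × (9.34 - 4.66) = -13.104%, loss ≈ 10568 × 13.104/100 ≈ 1385.
Year 1986: gap = -2.8 × (7.56 - 4.66) = -8.12%, loss ≈ 10568 × 8.12/100 ≈ 858.
Total lost output = 1207 + 1332 + 1385 + 858 = 4782 billion.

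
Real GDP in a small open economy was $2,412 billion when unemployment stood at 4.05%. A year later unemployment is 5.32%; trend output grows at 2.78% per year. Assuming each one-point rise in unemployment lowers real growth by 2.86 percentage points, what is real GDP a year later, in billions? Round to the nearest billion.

$2,391 billion

Δu = 5.32 - 4.05 = 1.27 points.
Okun's law (growth form): g_Y = g_Y* - β × Δu = 2.78 - 2.86 × (1.27) = 2.78 - 3.6322 = -0.8522%.
Real GDP in the next year = 2412 × (1 - 0.8522/100) = 2412 × 0.991478 ≈ 2391 billion.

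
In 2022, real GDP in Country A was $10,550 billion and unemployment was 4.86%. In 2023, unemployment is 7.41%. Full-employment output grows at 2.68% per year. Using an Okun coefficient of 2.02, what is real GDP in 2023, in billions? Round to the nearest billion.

$10,289 billion

Δu = 7.41 - 4.86 = 2.55 points.
Okun's law (growth form): g_Y = g_Y* - β × Δu = 2.68 - 2.02 × (2.55) = 2.68 - 5.151 = -2.471%.
Real GDP in the next year = 10550 × (1 - 2.471/100) = 10550 × 0.97529 ≈ 10289 billion.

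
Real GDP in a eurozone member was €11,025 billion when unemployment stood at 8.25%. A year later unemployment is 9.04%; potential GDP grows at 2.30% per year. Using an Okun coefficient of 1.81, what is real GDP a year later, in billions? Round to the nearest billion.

€11,121 billion

Δu = 9.04 - 8.25 = 0.79 points.
Okun's law (growth form): g_Y = g_Y* - β × Δu = 2.30 - 1.81 × (0.79) = 2.3 - 1.4299 = 0.8701%.
Real GDP in the next year = 11025 × (1 + 0.8701/100) = 11025 × 1.008701 ≈ 11121 billion.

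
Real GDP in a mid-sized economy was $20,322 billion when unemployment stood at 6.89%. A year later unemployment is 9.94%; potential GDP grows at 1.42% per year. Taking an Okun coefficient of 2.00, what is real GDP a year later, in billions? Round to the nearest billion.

Δu = 9.94 - 6.89 = 3.05 points.
Okun's law (growth form): g_Y = g_Y* - β × Δu = 1.42 - 2.00 × (3.05) = 1.42 - 6.1 = -4.68%.
Real GDP in the next year = 20322 × (1 - 4.68/100) = 20322 × 0.9532 ≈ 19371 billion.

$19,371 billion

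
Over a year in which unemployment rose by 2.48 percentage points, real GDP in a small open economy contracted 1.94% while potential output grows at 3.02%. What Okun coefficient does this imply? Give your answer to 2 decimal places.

β ≈ 2.00

Growth form: g_Y = g_Y* - β × Δu, so β = (g_Y* - g_Y)/Δu.
β = (3.02 + 1.94)/2.48 = 4.96/2.48 = 2.00.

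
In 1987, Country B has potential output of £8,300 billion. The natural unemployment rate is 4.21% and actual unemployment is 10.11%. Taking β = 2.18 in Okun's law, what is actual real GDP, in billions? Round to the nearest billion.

£7,232 billion

Unemployment gap = 10.11 - 4.21 = 5.9 points, so the output gap is -2.18 × 5.9 = -12.862%.
Actual GDP = 8300 × (1 - 12.862/100) = 8300 × 0.87138 ≈ 7232 billion.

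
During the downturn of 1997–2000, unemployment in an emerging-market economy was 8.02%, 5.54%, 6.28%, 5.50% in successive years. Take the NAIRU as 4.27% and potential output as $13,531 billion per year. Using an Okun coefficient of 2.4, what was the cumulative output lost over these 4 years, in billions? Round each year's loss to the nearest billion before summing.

Year 1997: gap = -2.4 × (8.02 - 4.27) = -9%, loss ≈ 13531 × 9/100 ≈ 1218.
Year 1998: gap = -2.4 × (5.54 - 4.27) = -3.048%, loss ≈ 13531 × 3.048/100 ≈ 412.
Year 1999: gap = -2.4 × (6.28 - 4.27) = -4.824%, loss ≈ 13531 × 4.824/100 ≈ 653.
Year 2000: gap = -2.4 × (5.5 - 4.27) = -2.952%, loss ≈ 13531 × 2.952/100 ≈ 399.
Total lost output = 1218 + 412 + 653 + 399 = 2682 billion.

$2,682 billion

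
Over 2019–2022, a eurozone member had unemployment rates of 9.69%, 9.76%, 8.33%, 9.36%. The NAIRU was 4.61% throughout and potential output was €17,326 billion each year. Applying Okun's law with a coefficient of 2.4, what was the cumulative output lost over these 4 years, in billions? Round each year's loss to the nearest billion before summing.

Year 2019: gap = -2.4 × (9.69 - 4.61) = -12.192%, loss ≈ 17326 × 12.192/100 ≈ 2112.
Year 2020: gap = -2.4 × (9.76 - 4.61) = -12.36%, loss ≈ 17326 × 12.36/100 ≈ 2141.
Year 2021: gap = -2.4 × (8.33 - 4.61) = -8.928%, loss ≈ 17326 × 8.928/100 ≈ 1547.
Year 2022: gap = -2.4 × (9.36 - 4.61) = -11.4%, loss ≈ 17326 × 11.4/100 ≈ 1975.
Total lost output = 2112 + 2141 + 1547 + 1975 = 7775 billion.

€7,775 billion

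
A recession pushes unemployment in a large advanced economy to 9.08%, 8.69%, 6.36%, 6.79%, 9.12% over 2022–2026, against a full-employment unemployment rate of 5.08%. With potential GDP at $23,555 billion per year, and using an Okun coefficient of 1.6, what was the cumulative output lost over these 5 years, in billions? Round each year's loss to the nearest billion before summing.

$5,518 billion

Year 2022: gap = -1.6 × (9.08 - 5.08) = -6.4%, loss ≈ 23555 × 6.4/100 ≈ 1508.
Year 2023: gap = -1.6 × (8.69 - 5.08) = -5.776%, loss ≈ 23555 × 5.776/100 ≈ 1361.
Year 2024: gap = -1.6 × (6.36 - 5.08) = -2.048%, loss ≈ 23555 × 2.048/100 ≈ 482.
Year 2025: gap = -1.6 × (6.79 - 5.08) = -2.736%, loss ≈ 23555 × 2.736/100 ≈ 644.
Year 2026: gap = -1.6 × (9.12 - 5.08) = -6.464%, loss ≈ 23555 × 6.464/100 ≈ 1523.
Total lost output = 1508 + 1361 + 482 + 644 + 1523 = 5518 billion.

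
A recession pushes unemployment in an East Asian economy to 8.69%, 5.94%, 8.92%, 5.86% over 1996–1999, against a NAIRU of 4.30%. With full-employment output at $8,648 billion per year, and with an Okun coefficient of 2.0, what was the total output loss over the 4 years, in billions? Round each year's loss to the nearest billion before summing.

Year 1996: gap = -2.0 × (8.69 - 4.3) = -8.78%, loss ≈ 8648 × 8.78/100 ≈ 759.
Year 1997: gap = -2.0 × (5.94 - 4.3) = -3.28%, loss ≈ 8648 × 3.28/100 ≈ 284.
Year 1998: gap = -2.0 × (8.92 - 4.3) = -9.24%, loss ≈ 8648 × 9.24/100 ≈ 799.
Year 1999: gap = -2.0 × (5.86 - 4.3) = -3.12%, loss ≈ 8648 × 3.12/100 ≈ 270.
Total lost output = 759 + 284 + 799 + 270 = 2112 billion.

$2,112 billion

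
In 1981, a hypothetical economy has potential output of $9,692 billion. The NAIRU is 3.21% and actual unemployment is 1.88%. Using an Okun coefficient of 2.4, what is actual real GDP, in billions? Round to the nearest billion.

Unemployment gap = 1.88 - 3.21 = -1.33 points, so the output gap is -2.4 × (-1.33) = 3.192%.
Actual GDP = 9692 × (1 + 3.192/100) = 9692 × 1.03192 ≈ 10001 billion.

$10,001 billion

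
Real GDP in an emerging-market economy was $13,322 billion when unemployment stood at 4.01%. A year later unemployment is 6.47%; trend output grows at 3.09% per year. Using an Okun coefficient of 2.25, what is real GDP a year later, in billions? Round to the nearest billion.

$12,996 billion

Δu = 6.47 - 4.01 = 2.46 points.
Okun's law (growth form): g_Y = g_Y* - β × Δu = 3.09 - 2.25 × (2.46) = 3.09 - 5.535 = -2.445%.
Real GDP in the next year = 13322 × (1 - 2.445/100) = 13322 × 0.97555 ≈ 12996 billion.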